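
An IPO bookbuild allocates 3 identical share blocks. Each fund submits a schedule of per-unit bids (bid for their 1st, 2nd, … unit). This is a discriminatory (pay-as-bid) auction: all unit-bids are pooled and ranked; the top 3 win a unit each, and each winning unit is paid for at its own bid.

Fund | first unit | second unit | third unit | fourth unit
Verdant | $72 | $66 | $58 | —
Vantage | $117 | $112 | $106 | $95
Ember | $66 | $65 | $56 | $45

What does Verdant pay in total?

Verdant pays $0

All unit-bids, highest first — top 3: 117 (Vantage-1), 112 (Vantage-2), 106 (Vantage-3)
Next rejected bid: $95 (not a price — pay-as-bid).
Verdant wins no units.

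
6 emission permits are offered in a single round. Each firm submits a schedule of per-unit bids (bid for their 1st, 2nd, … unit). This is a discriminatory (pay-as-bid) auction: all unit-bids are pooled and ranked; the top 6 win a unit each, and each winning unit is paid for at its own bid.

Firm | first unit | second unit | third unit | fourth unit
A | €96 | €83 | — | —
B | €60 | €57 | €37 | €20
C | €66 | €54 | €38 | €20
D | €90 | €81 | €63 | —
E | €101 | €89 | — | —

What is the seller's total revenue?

Pooled unit-bids ranked (top 6): 101 (E-1), 96 (A-1), 90 (D-1), 89 (E-2), 83 (A-2), 81 (D-2)
Next rejected bid: €66 (not a price — pay-as-bid).
Each winning unit pays its own bid.
Revenue = 101 + 96 + 90 + 89 + 83 + 81 = €540.

Total revenue: €540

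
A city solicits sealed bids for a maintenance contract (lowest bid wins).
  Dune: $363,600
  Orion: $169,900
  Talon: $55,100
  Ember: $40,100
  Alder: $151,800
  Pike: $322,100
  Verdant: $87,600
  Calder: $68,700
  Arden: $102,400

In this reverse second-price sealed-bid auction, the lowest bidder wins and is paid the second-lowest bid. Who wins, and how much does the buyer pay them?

Ember is paid $55,100

Sorting bids: 40,100 (Ember) < 55,100 (Talon) < 68,700 (Calder) < 87,600 (Verdant) < 102,400 (Arden) < 151,800 (Alder) < …
Ember wins with the lowest bid; price is set by the runner-up at $55,100.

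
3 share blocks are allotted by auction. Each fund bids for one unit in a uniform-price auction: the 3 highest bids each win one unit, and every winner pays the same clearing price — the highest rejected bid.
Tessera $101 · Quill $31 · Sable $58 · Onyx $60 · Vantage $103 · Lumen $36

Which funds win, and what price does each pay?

Sorting: 103 (Vantage), 101 (Tessera), 60 (Onyx), 58 (Sable), 36 (Lumen), …
The 3 highest are Vantage, Tessera, Onyx.
Highest unsuccessful bid: $58 → clearing price.

Vantage, Tessera, Onyx; each pays $58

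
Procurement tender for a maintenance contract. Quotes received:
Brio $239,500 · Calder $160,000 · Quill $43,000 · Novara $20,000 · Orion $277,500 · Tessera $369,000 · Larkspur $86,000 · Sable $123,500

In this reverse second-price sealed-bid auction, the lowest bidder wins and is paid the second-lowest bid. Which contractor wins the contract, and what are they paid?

Novara is paid $43,000

Bids ranked: 20,000 (Novara) < 43,000 (Quill) < 86,000 (Larkspur) < 123,500 (Sable) < 160,000 (Calder) < 239,500 (Brio) < …
Novara wins with the lowest bid; price is set by the runner-up at $43,000.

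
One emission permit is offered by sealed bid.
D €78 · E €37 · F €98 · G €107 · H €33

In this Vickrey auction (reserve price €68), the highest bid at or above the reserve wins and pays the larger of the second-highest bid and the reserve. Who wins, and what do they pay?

Sorting bids: 107 (G) > 98 (F) > 78 (D) > 37 (E) > 33 (H)
Highest eligible bid: G at €107.
Second-highest bid €98 exceeds the reserve €68 → payment €98.

G pays €98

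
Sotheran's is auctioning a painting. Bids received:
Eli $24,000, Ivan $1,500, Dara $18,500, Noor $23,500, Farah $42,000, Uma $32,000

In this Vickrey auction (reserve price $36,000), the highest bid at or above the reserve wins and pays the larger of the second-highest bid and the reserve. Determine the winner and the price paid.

Farah pays $36,000

Bids ranked: 42,000 (Farah) > 32,000 (Uma) > 24,000 (Eli) > 23,500 (Noor) > 18,500 (Dara) > 1,500 (Ivan)
Highest eligible bid: Farah at $42,000.
Second-highest bid $32,000 is below the reserve $36,000, so the reserve binds → payment $36,000.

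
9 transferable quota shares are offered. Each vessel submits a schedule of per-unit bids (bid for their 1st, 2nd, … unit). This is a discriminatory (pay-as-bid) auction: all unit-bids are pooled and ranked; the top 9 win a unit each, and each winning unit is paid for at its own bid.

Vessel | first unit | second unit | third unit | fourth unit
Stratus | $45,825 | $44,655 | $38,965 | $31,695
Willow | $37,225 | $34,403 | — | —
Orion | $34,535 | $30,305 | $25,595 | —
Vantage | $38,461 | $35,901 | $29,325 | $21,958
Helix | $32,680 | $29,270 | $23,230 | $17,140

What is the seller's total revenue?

Total revenue: $342,650

Merging the schedules and taking the best 9: 45,825 (Stratus-1), 44,655 (Stratus-2), 38,965 (Stratus-3), 38,461 (Vantage-1), 37,225 (Willow-1), 35,901 (Vantage-2), 34,535 (Orion-1), 34,403 (Willow-2), 32,680 (Helix-1)
Next rejected bid: $31,695 (not a price — pay-as-bid).
Each winning unit pays its own bid.
Revenue = 45,825 + 44,655 + 38,965 + 38,461 + 37,225 + 35,901 + 34,535 + 34,403 + 32,680 = $342,650.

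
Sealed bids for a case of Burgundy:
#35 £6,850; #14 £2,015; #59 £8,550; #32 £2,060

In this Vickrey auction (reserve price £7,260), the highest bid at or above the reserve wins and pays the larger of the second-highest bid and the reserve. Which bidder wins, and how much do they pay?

Rule: the highest bid at or above the reserve wins and pays the larger of the second-highest bid and the reserve.
Bids ranked: 8,550 (#59) > 6,850 (#35) > 2,060 (#32) > 2,015 (#14)
Highest eligible bid: #59 at £8,550.
Second-highest bid £6,850 is below the reserve £7,260, so the reserve binds → payment £7,260.

#59 pays £7,260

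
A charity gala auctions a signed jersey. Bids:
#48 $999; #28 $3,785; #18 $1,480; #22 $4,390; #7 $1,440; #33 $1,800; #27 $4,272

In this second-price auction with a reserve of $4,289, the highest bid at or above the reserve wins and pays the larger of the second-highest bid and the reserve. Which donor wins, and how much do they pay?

#22 pays $4,289

Bids ranked: 4,390 (#22) > 4,272 (#27) > 3,785 (#28) > 1,800 (#33) > 1,480 (#18) > 1,440 (#7) > …
Highest eligible bid: #22 at $4,390.
Second-highest bid $4,272 is below the reserve $4,289, so the reserve binds → payment $4,289.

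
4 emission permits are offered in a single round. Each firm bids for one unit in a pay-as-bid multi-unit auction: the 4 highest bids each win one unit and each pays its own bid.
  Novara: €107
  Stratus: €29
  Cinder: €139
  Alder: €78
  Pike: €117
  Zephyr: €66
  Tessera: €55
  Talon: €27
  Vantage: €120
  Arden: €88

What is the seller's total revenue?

Ordering the bids: 139 (Cinder), 120 (Vantage), 117 (Pike), 107 (Novara), 88 (Arden), 78 (Alder), …
Winners (4 units): Cinder, Vantage, Pike, Novara.
Total revenue = 139 + 120 + 117 + 107 = €483.

Total revenue: €483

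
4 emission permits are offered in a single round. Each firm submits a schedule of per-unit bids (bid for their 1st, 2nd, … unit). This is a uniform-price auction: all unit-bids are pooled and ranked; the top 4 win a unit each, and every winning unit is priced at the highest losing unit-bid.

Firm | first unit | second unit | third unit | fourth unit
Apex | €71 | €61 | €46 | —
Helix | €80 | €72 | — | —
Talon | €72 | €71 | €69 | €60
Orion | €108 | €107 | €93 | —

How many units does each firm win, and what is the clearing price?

Helix 1, Orion 3; clearing price €72

Pooled unit-bids ranked (top 4): 108 (Orion-1), 107 (Orion-2), 93 (Orion-3), 80 (Helix-1)
First bid not allocated: €72.
Allocation: Helix 1, Orion 3.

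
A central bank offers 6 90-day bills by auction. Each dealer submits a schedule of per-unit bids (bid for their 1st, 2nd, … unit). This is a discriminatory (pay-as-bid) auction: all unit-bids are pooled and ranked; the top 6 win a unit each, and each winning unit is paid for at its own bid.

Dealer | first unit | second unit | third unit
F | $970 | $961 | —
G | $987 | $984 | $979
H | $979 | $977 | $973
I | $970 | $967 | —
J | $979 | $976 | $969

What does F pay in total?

F pays $0

Merging the schedules and taking the best 6: 987 (G-1), 984 (G-2), 979 (G-3), 979 (H-1), 979 (J-1), 977 (H-2)
Next rejected bid: $976 (not a price — pay-as-bid).
F wins no units.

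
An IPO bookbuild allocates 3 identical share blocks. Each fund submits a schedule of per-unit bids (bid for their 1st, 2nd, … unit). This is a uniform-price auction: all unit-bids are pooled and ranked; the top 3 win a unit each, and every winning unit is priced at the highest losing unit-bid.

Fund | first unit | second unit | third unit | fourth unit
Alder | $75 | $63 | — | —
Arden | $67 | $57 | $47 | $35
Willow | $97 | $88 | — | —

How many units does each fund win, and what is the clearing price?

Alder 1, Willow 2; clearing price $67

Merging the schedules and taking the best 3: 97 (Willow-1), 88 (Willow-2), 75 (Alder-1)
First bid not allocated: $67.
Allocation: Alder 1, Willow 2.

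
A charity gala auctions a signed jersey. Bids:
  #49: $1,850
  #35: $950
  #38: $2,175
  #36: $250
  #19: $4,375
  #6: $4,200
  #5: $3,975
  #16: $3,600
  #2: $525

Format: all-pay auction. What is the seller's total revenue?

Bids in order: 4,375 (#19) > 4,200 (#6) > 3,975 (#5) > 3,600 (#16) > 2,175 (#38) > 1,850 (#49) > …
Every bidder forfeits their bid regardless of winning.
Revenue = 1,850 + 950 + 2,175 + 250 + 4,375 + 4,200 + 3,975 + 3,600 + 525 = $21,900.

Total revenue: $21,900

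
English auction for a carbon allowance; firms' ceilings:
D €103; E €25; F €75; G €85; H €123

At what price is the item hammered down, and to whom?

Rule: the price rises until one bidder remains; the winner pays the price at which the last rival dropped out.
Sorting limits: 123 (H) > 103 (D) > 85 (G) > 75 (F) > 25 (E)
Bidding ends when D exits at €103; H takes it.

H wins at €103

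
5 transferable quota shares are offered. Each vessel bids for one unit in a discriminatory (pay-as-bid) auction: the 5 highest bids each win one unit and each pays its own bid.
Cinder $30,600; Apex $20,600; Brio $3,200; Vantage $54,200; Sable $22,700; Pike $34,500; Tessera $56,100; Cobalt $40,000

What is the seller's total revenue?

Sorting: 56,100 (Tessera), 54,200 (Vantage), 40,000 (Cobalt), 34,500 (Pike), 30,600 (Cinder), 22,700 (Sable), 20,600 (Apex), …
Winners (5 units): Tessera, Vantage, Cobalt, Pike, Cinder.
Total revenue = 56,100 + 54,200 + 40,000 + 34,500 + 30,600 = $215,400.

Total revenue: $215,400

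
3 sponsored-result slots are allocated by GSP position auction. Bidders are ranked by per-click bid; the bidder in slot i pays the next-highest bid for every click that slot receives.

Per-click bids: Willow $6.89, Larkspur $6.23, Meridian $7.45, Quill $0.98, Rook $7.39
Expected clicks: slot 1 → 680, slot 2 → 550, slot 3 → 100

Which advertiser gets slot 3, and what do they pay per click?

Willow; $6.23 per click

Per-click bids in order: $7.45 (Meridian) > $7.39 (Rook) > $6.89 (Willow) > $6.23 (Larkspur) > …
Slot 3 goes to the third-ranked bidder, Willow, who pays the next bid down: $6.23/click.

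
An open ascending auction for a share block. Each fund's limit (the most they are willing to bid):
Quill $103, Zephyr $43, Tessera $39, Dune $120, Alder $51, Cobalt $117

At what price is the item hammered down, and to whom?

Dune wins at $117

Open ascending-bid auction: the price rises until one bidder remains; the winner pays the price at which the last rival dropped out.
Sorting limits: 120 (Dune) > 117 (Cobalt) > 103 (Quill) > 51 (Alder) > 43 (Zephyr) > 39 (Tessera)
Bidding ends when Cobalt exits at $117; Dune takes it.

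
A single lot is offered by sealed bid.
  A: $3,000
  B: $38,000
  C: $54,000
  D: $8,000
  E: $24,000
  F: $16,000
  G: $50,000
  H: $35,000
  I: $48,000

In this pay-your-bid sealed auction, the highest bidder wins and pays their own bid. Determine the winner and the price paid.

Rule: the highest bidder wins and pays their own bid.
Bids ranked: 54,000 (C) > 50,000 (G) > 48,000 (I) > 38,000 (B) > 35,000 (H) > 24,000 (E) > …
C is highest → pays own bid, $54,000.

C pays $54,000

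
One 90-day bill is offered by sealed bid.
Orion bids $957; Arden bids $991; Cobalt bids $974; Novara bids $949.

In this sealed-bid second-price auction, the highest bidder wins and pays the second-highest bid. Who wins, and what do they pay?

Arden pays $974

Bids ranked: 991 (Arden) > 974 (Cobalt) > 957 (Orion) > 949 (Novara)
Arden wins with the highest bid; price is set by the runner-up at $974.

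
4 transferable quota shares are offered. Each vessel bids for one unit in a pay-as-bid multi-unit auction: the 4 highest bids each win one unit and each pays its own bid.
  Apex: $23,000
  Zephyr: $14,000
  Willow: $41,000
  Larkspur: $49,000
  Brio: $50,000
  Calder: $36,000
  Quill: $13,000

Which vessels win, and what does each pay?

Brio $50,000, Larkspur $49,000, Willow $41,000, Calder $36,000

Ordering the bids: 50,000 (Brio), 49,000 (Larkspur), 41,000 (Willow), 36,000 (Calder), 23,000 (Apex), 14,000 (Zephyr), …
Top 4: Brio, Larkspur, Willow, Calder.
Each winner pays its own bid: Brio $50,000, Larkspur $49,000, Willow $41,000, Calder $36,000.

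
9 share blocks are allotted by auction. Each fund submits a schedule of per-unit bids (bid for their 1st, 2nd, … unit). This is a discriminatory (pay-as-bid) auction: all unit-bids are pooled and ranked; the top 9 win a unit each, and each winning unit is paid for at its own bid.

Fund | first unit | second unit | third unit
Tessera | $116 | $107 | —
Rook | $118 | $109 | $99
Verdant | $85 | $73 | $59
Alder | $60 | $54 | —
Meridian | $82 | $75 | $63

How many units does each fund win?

Meridian 2, Rook 3, Tessera 2, Verdant 2

Merging the schedules and taking the best 9: 118 (Rook-1), 116 (Tessera-1), 109 (Rook-2), 107 (Tessera-2), 99 (Rook-3), 85 (Verdant-1), 82 (Meridian-1), 75 (Meridian-2), 73 (Verdant-2)
Next rejected bid: $63 (not a price — pay-as-bid).
Allocation: Meridian 2, Rook 3, Tessera 2, Verdant 2.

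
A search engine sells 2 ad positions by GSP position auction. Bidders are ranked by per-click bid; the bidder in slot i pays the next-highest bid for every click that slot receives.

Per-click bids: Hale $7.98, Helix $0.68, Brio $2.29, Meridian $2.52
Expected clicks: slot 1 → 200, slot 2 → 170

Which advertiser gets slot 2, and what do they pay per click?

Meridian; $2.29 per click

Ranked by bid: $7.98 (Hale) > $2.52 (Meridian) > $2.29 (Brio) > …
Slot 2 goes to the second-ranked bidder, Meridian, who pays the next bid down: $2.29/click.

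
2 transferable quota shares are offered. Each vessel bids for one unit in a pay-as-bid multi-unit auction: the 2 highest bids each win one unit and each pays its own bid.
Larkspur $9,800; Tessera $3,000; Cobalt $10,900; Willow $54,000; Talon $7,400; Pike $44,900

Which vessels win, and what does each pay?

Willow $54,000, Pike $44,900

Bids ranked high→low: 54,000 (Willow), 44,900 (Pike), 10,900 (Cobalt), 9,800 (Larkspur), …
The 2 highest are Willow, Pike.
Each winner pays its own bid: Willow $54,000, Pike $44,900.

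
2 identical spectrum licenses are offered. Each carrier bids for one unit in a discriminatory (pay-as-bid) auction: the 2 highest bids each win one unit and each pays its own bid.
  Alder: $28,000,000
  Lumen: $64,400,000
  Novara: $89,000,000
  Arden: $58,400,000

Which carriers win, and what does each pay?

Novara $89,000,000, Lumen $64,400,000

Bids ranked high→low: 89,000,000 (Novara), 64,400,000 (Lumen), 58,400,000 (Arden), 28,000,000 (Alder)
Winners (2 units): Novara, Lumen.
Each winner pays its own bid: Novara $89,000,000, Lumen $64,400,000.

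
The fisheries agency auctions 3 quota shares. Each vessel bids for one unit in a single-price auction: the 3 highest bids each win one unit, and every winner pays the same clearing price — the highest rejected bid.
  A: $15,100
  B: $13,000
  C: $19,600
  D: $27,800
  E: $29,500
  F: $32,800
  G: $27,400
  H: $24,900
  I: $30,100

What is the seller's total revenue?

Total revenue: $83,400

Ordering the bids: 32,800 (F), 30,100 (I), 29,500 (E), 27,800 (D), 27,400 (G), …
The 3 highest are F, I, E.
Clearing price = highest rejected bid = $27,800.
Total revenue = 3 × $27,800 = $83,400.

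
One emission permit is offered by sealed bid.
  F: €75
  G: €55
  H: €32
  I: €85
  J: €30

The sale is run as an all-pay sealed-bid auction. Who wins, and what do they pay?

I pays €85

Bids ranked: 85 (I) > 75 (F) > 55 (G) > 32 (H) > 30 (J)
I wins with the top bid; all bids are sunk regardless.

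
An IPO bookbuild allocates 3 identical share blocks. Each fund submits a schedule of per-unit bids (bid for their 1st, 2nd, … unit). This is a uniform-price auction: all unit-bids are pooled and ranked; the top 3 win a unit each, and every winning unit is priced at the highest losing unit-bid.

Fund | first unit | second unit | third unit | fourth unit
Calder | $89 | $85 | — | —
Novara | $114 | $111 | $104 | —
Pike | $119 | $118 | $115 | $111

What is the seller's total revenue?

Merging the schedules and taking the best 3: 119 (Pike-1), 118 (Pike-2), 115 (Pike-3)
The (k+1)-th unit-bid is $114.
Allocation: Pike 3. Every unit priced at $114.
Revenue = 3 × 114 = $342.

Total revenue: $342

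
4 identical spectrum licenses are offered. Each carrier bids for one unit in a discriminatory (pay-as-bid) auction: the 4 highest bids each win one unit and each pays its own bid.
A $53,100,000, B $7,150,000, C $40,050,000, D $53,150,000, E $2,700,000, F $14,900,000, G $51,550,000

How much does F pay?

Sorting: 53,150,000 (D), 53,100,000 (A), 51,550,000 (G), 40,050,000 (C), 14,900,000 (F), 7,150,000 (B), …
Top 4: D, A, G, C.
F does not win → $0.

F pays $0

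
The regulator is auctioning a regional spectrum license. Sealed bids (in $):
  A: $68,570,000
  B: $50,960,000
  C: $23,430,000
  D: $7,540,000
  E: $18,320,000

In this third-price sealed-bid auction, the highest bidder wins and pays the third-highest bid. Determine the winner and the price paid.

Bids in order: 68,570,000 (A) > 50,960,000 (B) > 23,430,000 (C) > 18,320,000 (E) > 7,540,000 (D)
A is highest; pays the third-highest bid, $23,430,000.

A pays $23,430,000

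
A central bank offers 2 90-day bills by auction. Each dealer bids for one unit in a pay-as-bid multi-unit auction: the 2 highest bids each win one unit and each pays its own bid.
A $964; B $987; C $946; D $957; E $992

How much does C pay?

Sorting: 992 (E), 987 (B), 964 (A), 957 (D), …
Top 2: E, B.
C does not win → $0.

C pays $0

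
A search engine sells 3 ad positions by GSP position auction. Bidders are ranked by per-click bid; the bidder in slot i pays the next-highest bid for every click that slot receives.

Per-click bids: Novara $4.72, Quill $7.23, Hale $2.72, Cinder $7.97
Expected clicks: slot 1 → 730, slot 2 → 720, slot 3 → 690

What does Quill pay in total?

Quill pays $3398.40

Per-click bids in order: $7.97 (Cinder) > $7.23 (Quill) > $4.72 (Novara) > $2.72 (Hale)
Quill holds slot 2 → pays next bid $4.72 × 720 clicks = $3398.40.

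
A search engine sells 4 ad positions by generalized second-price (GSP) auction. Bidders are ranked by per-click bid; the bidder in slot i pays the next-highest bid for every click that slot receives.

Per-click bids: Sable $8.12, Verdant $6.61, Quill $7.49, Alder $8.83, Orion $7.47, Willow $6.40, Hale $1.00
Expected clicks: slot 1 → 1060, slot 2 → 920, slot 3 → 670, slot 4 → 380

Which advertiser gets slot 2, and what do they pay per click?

Per-click bids in order: $8.83 (Alder) > $8.12 (Sable) > $7.49 (Quill) > $7.47 (Orion) > $6.61 (Verdant) > …
Slot 2 goes to the second-ranked bidder, Sable, who pays the next bid down: $7.49/click.

Sable; $7.49 per click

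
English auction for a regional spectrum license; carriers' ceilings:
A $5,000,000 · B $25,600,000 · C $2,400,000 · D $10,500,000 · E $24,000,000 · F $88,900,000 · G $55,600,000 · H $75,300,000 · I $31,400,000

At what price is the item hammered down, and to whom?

F wins at $75,300,000

Limits in order: 88,900,000 (F) > 75,300,000 (H) > 55,600,000 (G) > 31,400,000 (I) > 25,600,000 (B) > 24,000,000 (E) > …
H is the last rival to drop out, at $75,300,000; F remains and wins at that price.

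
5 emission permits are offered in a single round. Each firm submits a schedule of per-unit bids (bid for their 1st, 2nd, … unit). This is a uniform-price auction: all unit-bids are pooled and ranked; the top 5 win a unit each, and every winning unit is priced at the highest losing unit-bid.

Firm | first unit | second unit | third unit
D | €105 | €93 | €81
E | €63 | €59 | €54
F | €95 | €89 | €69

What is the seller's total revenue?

Total revenue: €345

Pooled unit-bids ranked (top 5): 105 (D-1), 95 (F-1), 93 (D-2), 89 (F-2), 81 (D-3)
Highest rejected unit-bid = €69.
Allocation: D 3, F 2. Every unit priced at €69.
Revenue = 5 × 69 = €345.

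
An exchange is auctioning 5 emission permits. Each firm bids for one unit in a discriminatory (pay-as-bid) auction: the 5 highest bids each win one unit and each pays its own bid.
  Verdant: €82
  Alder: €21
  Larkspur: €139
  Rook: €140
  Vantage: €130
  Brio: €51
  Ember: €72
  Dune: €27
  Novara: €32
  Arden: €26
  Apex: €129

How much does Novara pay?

Novara pays €0

Bids ranked high→low: 140 (Rook), 139 (Larkspur), 130 (Vantage), 129 (Apex), 82 (Verdant), 72 (Ember), 51 (Brio), …
Top 5: Rook, Larkspur, Vantage, Apex, Verdant.
Novara does not win → €0.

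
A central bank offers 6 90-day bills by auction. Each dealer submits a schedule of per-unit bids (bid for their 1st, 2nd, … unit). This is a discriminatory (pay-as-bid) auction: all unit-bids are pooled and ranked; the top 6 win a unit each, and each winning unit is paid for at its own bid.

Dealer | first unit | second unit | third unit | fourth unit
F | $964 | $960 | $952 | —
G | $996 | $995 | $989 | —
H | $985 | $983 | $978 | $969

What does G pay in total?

G pays $2,980

Merging the schedules and taking the best 6: 996 (G-1), 995 (G-2), 989 (G-3), 985 (H-1), 983 (H-2), 978 (H-3)
Next rejected bid: $969 (not a price — pay-as-bid).
G's winning unit-bids: 996 + 995 + 989 = $2,980.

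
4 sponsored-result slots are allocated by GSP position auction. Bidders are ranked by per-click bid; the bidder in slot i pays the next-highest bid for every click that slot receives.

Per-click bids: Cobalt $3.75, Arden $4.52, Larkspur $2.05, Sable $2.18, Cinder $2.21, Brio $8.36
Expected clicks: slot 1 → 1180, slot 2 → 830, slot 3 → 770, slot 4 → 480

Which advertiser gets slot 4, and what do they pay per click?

Cinder; $2.18 per click

Per-click bids in order: $8.36 (Brio) > $4.52 (Arden) > $3.75 (Cobalt) > $2.21 (Cinder) > $2.18 (Sable) > …
Slot 4 goes to the fourth-ranked bidder, Cinder, who pays the next bid down: $2.18/click.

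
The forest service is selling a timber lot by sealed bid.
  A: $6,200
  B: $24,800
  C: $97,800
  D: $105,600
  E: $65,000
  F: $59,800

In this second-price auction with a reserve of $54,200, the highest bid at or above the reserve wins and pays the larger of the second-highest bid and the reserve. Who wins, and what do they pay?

D pays $97,800

Bids ranked: 105,600 (D) > 97,800 (C) > 65,000 (E) > 59,800 (F) > 24,800 (B) > 6,200 (A)
D has the top bid at or above the reserve ($105,600).
max(second-highest $97,800, reserve $54,200) = $97,800; the reserve does not bind.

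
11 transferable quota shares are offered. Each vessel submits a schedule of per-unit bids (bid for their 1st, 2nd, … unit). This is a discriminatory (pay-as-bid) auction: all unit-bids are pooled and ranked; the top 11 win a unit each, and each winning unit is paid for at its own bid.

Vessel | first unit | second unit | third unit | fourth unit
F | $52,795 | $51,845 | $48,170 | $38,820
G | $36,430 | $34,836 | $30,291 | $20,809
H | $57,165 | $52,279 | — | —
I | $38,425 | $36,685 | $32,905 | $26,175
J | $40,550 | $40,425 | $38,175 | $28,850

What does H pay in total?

H pays $109,444

All unit-bids, highest first — top 11: 57,165 (H-1), 52,795 (F-1), 52,279 (H-2), 51,845 (F-2), 48,170 (F-3), 40,550 (J-1), 40,425 (J-2), 38,820 (F-4), 38,425 (I-1), 38,175 (J-3), 36,685 (I-2)
Next rejected bid: $36,430 (not a price — pay-as-bid).
H's winning unit-bids: 57,165 + 52,279 = $109,444.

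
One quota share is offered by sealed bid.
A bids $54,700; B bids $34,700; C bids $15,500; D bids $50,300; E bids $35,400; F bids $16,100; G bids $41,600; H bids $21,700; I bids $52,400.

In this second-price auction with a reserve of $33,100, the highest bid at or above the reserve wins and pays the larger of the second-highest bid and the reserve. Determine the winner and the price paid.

A pays $52,400

Bids in order: 54,700 (A) > 52,400 (I) > 50,300 (D) > 41,600 (G) > 35,400 (E) > 34,700 (B) > …
A has the top bid at or above the reserve ($54,700).
Second-highest bid $52,400 exceeds the reserve $33,100 → payment $52,400.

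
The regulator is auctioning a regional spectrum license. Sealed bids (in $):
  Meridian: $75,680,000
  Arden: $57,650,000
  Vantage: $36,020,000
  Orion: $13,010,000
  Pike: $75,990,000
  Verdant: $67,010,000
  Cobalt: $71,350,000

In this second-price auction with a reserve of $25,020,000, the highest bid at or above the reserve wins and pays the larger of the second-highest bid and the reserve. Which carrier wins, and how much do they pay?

Pike pays $75,680,000

Sorting bids: 75,990,000 (Pike) > 75,680,000 (Meridian) > 71,350,000 (Cobalt) > 67,010,000 (Verdant) > 57,650,000 (Arden) > 36,020,000 (Vantage) > …
Highest eligible bid: Pike at $75,990,000.
Second-highest bid $75,680,000 exceeds the reserve $25,020,000 → payment $75,680,000.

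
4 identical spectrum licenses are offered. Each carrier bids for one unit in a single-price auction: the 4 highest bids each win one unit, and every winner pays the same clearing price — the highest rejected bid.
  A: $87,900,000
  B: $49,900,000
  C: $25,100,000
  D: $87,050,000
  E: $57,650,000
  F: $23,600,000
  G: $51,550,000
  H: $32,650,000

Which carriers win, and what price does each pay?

A, D, E, G; each pays $49,900,000

Ordering the bids: 87,900,000 (A), 87,050,000 (D), 57,650,000 (E), 51,550,000 (G), 49,900,000 (B), 32,650,000 (H), …
The 4 highest are A, D, E, G.
Clearing price = highest rejected bid = $49,900,000.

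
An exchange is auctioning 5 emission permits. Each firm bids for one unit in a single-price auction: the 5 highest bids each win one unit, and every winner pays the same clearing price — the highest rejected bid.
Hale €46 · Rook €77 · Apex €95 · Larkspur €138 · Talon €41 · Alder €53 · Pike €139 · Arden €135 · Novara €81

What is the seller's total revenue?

Bids ranked high→low: 139 (Pike), 138 (Larkspur), 135 (Arden), 95 (Apex), 81 (Novara), 77 (Rook), 53 (Alder), …
Winners (5 units): Pike, Larkspur, Arden, Apex, Novara.
Highest unsuccessful bid: €77 → clearing price.
Total revenue = 5 × €77 = €385.

Total revenue: €385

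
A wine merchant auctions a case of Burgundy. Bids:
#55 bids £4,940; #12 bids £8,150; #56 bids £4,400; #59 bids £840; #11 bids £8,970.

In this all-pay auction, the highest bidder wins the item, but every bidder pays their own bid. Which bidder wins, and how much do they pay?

Bids in order: 8,970 (#11) > 8,150 (#12) > 4,940 (#55) > 4,400 (#56) > 840 (#59)
#11 wins with the top bid; all bids are sunk regardless.

#11 pays £8,970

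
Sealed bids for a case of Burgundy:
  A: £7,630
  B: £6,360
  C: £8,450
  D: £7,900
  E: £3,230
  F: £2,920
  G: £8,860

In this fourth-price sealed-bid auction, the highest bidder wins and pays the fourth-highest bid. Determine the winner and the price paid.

G pays £7,630

Bids ranked: 8,860 (G) > 8,450 (C) > 7,900 (D) > 7,630 (A) > 6,360 (B) > 3,230 (E) > …
G is highest; pays the fourth-highest bid, £7,630.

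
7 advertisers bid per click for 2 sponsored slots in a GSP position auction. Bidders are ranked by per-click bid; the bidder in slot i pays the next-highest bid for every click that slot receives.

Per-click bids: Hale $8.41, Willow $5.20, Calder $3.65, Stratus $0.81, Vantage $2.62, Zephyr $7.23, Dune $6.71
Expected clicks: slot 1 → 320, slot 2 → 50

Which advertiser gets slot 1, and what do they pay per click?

Per-click bids in order: $8.41 (Hale) > $7.23 (Zephyr) > $6.71 (Dune) > …
Slot 1 goes to the first-ranked bidder, Hale, who pays the next bid down: $7.23/click.

Hale; $7.23 per click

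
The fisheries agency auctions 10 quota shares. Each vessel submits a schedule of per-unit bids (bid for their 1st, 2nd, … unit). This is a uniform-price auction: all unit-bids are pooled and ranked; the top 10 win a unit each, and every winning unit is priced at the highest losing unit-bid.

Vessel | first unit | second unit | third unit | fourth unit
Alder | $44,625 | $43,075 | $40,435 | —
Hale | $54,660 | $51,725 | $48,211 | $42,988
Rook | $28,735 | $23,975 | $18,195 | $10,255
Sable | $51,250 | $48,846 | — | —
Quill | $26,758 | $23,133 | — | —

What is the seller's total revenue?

Total revenue: $267,580

Pooled unit-bids ranked (top 10): 54,660 (Hale-1), 51,725 (Hale-2), 51,250 (Sable-1), 48,846 (Sable-2), 48,211 (Hale-3), 44,625 (Alder-1), 43,075 (Alder-2), 42,988 (Hale-4), 40,435 (Alder-3), 28,735 (Rook-1)
The (k+1)-th unit-bid is $26,758.
Allocation: Alder 3, Hale 4, Rook 1, Sable 2. Every unit priced at $26,758.
Revenue = 10 × 26,758 = $267,580.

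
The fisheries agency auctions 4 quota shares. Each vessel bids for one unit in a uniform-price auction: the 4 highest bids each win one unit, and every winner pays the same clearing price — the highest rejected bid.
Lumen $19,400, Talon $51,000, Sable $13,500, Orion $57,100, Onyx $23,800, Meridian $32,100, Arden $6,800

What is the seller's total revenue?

Ordering the bids: 57,100 (Orion), 51,000 (Talon), 32,100 (Meridian), 23,800 (Onyx), 19,400 (Lumen), 13,500 (Sable), …
The 4 highest are Orion, Talon, Meridian, Onyx.
Clearing price = highest rejected bid = $19,400.
Total revenue = 4 × $19,400 = $77,600.

Total revenue: $77,600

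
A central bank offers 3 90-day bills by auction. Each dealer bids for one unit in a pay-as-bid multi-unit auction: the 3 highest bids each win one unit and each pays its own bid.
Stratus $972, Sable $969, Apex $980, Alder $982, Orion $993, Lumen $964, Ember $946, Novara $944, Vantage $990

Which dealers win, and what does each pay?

Orion $993, Vantage $990, Alder $982

Ordering the bids: 993 (Orion), 990 (Vantage), 982 (Alder), 980 (Apex), 972 (Stratus), …
Winners (3 units): Orion, Vantage, Alder.
Each winner pays its own bid: Orion $993, Vantage $990, Alder $982.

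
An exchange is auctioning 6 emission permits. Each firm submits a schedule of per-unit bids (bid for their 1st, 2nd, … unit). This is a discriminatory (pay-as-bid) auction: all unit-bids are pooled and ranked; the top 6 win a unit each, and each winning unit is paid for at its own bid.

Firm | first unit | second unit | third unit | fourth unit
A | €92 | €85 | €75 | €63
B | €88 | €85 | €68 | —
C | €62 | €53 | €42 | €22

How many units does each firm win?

A 3, B 3

Merging the schedules and taking the best 6: 92 (A-1), 88 (B-1), 85 (A-2), 85 (B-2), 75 (A-3), 68 (B-3)
Next rejected bid: €63 (not a price — pay-as-bid).
Allocation: A 3, B 3.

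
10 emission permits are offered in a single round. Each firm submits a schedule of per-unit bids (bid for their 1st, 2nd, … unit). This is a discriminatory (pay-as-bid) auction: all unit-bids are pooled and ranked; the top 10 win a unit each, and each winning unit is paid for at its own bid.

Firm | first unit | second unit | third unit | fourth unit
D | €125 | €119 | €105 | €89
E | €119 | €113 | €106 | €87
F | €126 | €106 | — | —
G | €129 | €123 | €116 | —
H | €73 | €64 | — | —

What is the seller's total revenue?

Total revenue: €1,182

All unit-bids, highest first — top 10: 129 (G-1), 126 (F-1), 125 (D-1), 123 (G-2), 119 (D-2), 119 (E-1), 116 (G-3), 113 (E-2), 106 (E-3), 106 (F-2)
Next rejected bid: €105 (not a price — pay-as-bid).
Each winning unit pays its own bid.
Revenue = 129 + 126 + 125 + 123 + 119 + 119 + 116 + 113 + 106 + 106 = €1,182.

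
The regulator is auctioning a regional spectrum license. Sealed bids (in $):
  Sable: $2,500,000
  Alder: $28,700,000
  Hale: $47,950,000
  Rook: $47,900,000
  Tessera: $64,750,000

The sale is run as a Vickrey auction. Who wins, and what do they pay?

Sorting bids: 64,750,000 (Tessera) > 47,950,000 (Hale) > 47,900,000 (Rook) > 28,700,000 (Alder) > 2,500,000 (Sable)
Tessera is highest; pays the second-highest bid, $47,950,000.

Tessera pays $47,950,000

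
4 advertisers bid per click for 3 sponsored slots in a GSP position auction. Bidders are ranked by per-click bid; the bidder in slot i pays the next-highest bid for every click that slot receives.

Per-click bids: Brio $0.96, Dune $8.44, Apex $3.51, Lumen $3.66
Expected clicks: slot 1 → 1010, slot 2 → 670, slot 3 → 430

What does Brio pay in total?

Brio pays $0.00

Ranked by bid: $8.44 (Dune) > $3.66 (Lumen) > $3.51 (Apex) > $0.96 (Brio)
Brio ranks below slot 3 → no slot, pays nothing.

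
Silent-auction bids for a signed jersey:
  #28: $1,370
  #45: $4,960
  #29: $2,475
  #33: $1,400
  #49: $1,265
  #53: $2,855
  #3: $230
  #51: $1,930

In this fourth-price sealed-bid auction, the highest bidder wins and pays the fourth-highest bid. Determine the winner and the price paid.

Sorting bids: 4,960 (#45) > 2,855 (#53) > 2,475 (#29) > 1,930 (#51) > 1,400 (#33) > 1,370 (#28) > …
#45 is highest; pays the fourth-highest bid, $1,930.

#45 pays $1,930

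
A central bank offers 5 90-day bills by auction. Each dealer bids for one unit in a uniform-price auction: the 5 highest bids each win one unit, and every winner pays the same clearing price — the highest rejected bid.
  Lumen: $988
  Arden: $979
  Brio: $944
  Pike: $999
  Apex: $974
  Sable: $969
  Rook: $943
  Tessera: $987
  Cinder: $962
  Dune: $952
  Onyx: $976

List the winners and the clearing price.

Pike, Lumen, Tessera, Arden, Onyx; each pays $974

Sorting: 999 (Pike), 988 (Lumen), 987 (Tessera), 979 (Arden), 976 (Onyx), 974 (Apex), 969 (Sable), …
Top 5: Pike, Lumen, Tessera, Arden, Onyx.
First losing bid is Apex's $974, which sets the uniform price.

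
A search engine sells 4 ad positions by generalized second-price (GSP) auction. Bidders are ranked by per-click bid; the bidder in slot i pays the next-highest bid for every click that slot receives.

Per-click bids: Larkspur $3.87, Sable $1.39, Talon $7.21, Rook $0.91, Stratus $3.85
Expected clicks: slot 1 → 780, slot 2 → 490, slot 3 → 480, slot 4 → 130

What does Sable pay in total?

Sable pays $118.30

Ranked by bid: $7.21 (Talon) > $3.87 (Larkspur) > $3.85 (Stratus) > $1.39 (Sable) > $0.91 (Rook)
Sable holds slot 4 → pays next bid $0.91 × 130 clicks = $118.30.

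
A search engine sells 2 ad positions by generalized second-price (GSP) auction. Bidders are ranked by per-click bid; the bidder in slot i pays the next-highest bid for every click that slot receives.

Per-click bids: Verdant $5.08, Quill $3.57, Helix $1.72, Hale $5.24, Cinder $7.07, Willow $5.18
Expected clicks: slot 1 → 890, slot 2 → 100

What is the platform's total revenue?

Total revenue: $5181.60

Per-click bids in order: $7.07 (Cinder) > $5.24 (Hale) > $5.18 (Willow) > …
Slot 1: Cinder pays $5.24 × 890 = $4663.60
Slot 2: Hale pays $5.18 × 100 = $518.00
Total = $5181.60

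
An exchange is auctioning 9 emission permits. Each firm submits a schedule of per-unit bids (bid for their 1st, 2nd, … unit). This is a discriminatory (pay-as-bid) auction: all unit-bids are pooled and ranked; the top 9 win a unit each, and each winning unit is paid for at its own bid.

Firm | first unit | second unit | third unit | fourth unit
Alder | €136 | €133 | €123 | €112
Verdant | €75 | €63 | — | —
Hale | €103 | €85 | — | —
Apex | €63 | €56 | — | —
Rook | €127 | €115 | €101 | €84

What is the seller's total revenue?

Total revenue: €1,035

All unit-bids, highest first — top 9: 136 (Alder-1), 133 (Alder-2), 127 (Rook-1), 123 (Alder-3), 115 (Rook-2), 112 (Alder-4), 103 (Hale-1), 101 (Rook-3), 85 (Hale-2)
Next rejected bid: €84 (not a price — pay-as-bid).
Each winning unit pays its own bid.
Revenue = 136 + 133 + 127 + 123 + 115 + 112 + 103 + 101 + 85 = €1,035.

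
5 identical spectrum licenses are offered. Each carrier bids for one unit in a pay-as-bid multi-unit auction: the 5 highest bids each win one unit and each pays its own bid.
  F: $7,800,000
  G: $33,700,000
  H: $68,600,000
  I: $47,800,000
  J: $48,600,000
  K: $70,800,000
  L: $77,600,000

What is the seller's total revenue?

Total revenue: $313,400,000

Sorting: 77,600,000 (L), 70,800,000 (K), 68,600,000 (H), 48,600,000 (J), 47,800,000 (I), 33,700,000 (G), 7,800,000 (F)
Winners (5 units): L, K, H, J, I.
Total revenue = 77,600,000 + 70,800,000 + 68,600,000 + 48,600,000 + 47,800,000 = $313,400,000.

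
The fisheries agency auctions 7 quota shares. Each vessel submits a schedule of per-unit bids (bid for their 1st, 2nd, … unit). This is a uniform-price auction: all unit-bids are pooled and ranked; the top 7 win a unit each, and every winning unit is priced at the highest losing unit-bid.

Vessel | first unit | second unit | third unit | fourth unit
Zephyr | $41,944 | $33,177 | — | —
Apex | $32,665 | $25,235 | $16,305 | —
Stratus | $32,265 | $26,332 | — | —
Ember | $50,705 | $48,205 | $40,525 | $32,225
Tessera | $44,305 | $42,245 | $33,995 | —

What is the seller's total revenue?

Total revenue: $232,239

Merging the schedules and taking the best 7: 50,705 (Ember-1), 48,205 (Ember-2), 44,305 (Tessera-1), 42,245 (Tessera-2), 41,944 (Zephyr-1), 40,525 (Ember-3), 33,995 (Tessera-3)
The (k+1)-th unit-bid is $33,177.
Allocation: Ember 3, Tessera 3, Zephyr 1. Every unit priced at $33,177.
Revenue = 7 × 33,177 = $232,239.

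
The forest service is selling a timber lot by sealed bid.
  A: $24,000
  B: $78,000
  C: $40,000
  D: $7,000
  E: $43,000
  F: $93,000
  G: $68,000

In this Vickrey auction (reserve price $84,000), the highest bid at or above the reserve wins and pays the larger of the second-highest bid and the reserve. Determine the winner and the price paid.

Bids in order: 93,000 (F) > 78,000 (B) > 68,000 (G) > 43,000 (E) > 40,000 (C) > 24,000 (A) > …
Highest eligible bid: F at $93,000.
max(second-highest $78,000, reserve $84,000) = $84,000.

F pays $84,000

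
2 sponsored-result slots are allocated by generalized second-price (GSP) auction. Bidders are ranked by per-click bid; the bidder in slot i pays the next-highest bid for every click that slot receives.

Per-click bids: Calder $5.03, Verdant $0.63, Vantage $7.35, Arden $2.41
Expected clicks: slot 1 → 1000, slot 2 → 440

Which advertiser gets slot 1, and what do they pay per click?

Ranked by bid: $7.35 (Vantage) > $5.03 (Calder) > $2.41 (Arden) > …
Slot 1 goes to the first-ranked bidder, Vantage, who pays the next bid down: $5.03/click.

Vantage; $5.03 per click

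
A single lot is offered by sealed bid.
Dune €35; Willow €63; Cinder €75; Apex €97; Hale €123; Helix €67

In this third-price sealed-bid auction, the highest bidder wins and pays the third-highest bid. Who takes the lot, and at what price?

Bids ranked: 123 (Hale) > 97 (Apex) > 75 (Cinder) > 67 (Helix) > 63 (Willow) > 35 (Dune)
Hale is highest; pays the third-highest bid, €75.

Hale pays €75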